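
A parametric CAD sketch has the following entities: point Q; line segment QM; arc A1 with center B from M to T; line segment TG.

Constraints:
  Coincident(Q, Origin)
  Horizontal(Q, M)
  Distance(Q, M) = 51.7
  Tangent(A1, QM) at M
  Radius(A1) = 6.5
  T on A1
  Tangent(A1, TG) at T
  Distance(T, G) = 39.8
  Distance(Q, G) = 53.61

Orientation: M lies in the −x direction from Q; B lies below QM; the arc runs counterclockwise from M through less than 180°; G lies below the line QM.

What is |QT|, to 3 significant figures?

57.8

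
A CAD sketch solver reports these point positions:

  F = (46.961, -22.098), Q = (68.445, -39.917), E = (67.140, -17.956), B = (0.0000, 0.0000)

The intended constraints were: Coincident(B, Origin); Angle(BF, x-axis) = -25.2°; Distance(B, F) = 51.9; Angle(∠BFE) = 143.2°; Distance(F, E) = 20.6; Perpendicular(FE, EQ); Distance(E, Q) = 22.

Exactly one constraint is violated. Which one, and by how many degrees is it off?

Perpendicular(FE, EQ) — off by 8.20°.

B = (0.00, 0.00) ✓; BF at -25.20° ✓; |BF| = 51.90 ✓; ∠BFE = 143.2° ✓; |FE| = 20.60 ✓; ∠(FE, EQ) = 98.20° ✗; |EQ| = 22.00 ✓.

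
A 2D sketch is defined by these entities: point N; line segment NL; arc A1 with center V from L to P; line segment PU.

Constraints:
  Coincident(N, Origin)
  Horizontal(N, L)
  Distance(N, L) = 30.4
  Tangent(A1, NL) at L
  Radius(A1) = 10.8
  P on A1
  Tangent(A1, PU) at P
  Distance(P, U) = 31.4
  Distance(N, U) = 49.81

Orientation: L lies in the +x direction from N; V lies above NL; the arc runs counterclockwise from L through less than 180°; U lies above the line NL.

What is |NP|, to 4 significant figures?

42.94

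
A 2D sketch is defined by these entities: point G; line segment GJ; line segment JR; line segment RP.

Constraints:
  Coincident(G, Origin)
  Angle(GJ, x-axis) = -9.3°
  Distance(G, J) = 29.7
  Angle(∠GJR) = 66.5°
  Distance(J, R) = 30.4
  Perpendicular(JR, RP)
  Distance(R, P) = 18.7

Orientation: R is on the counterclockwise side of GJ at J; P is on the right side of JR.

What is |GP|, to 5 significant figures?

49.543

G is at the origin; GJ runs at -9.3° with length 29.7, so J = 29.7·(cos -9.3°, sin -9.3°) = (29.310, -4.7996). ∠GJR = 66.5°, so JR runs at -9.3° + (180° − 66.5°) = 104.20° from the x-axis; with |JR| = 30.4, R = J + 30.4·(cos 104.20°, sin 104.20°) = (21.852, 24.672). JR ⟂ RP; with |RP| = 18.7 on the right of JR, P = R + 18.7·(0.96945, 0.24531) = (39.981, 29.259). Then |GP| = |P − G| = 49.543.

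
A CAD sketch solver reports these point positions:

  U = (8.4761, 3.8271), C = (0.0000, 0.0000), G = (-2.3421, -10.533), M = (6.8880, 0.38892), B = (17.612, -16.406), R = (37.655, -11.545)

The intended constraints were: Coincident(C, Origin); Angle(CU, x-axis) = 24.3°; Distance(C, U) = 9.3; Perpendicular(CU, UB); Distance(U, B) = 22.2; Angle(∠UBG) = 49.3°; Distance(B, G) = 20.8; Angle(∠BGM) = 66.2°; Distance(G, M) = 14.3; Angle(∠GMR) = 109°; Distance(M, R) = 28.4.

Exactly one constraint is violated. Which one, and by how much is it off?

Distance(M, R) = 28.4 — off by 4.60.

C = (0.00, 0.00) ✓; CU at 24.30° ✓; |CU| = 9.300 ✓; ∠(CU, UB) = 90.00° ✓; |UB| = 22.20 ✓; ∠UBG = 49.30° ✓; |BG| = 20.80 ✓; ∠BGM = 66.20° ✓; |GM| = 14.30 ✓; ∠GMR = 109.0° ✓; |MR| = 33.00 ✗.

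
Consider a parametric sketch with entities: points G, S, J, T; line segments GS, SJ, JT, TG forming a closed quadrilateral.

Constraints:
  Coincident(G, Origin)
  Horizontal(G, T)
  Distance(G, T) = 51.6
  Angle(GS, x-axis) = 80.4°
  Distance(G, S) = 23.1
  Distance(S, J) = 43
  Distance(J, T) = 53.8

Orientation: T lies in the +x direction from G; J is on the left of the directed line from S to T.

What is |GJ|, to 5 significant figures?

62.737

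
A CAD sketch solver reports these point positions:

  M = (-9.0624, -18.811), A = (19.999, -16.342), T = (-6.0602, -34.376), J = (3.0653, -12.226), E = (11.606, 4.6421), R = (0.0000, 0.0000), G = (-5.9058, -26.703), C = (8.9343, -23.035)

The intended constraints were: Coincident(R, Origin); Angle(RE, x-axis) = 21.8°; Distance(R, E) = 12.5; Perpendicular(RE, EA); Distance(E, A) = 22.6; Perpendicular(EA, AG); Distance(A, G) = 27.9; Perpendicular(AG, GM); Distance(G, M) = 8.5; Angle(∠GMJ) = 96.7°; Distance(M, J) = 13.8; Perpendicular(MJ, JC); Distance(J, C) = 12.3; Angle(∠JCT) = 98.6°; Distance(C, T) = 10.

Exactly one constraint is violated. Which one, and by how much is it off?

Distance(C, T) = 10 — off by 8.80.

R = (0.00, 0.00) ✓; RE at 21.80° ✓; |RE| = 12.50 ✓; ∠(RE, EA) = 90.00° ✓; |EA| = 22.60 ✓; ∠(EA, AG) = 90.00° ✓; |AG| = 27.90 ✓; ∠(AG, GM) = 90.00° ✓; |GM| = 8.500 ✓; ∠GMJ = 96.70° ✓; |MJ| = 13.80 ✓; ∠(MJ, JC) = 90.00° ✓; |JC| = 12.30 ✓; ∠JCT = 98.60° ✓; |CT| = 18.80 ✗.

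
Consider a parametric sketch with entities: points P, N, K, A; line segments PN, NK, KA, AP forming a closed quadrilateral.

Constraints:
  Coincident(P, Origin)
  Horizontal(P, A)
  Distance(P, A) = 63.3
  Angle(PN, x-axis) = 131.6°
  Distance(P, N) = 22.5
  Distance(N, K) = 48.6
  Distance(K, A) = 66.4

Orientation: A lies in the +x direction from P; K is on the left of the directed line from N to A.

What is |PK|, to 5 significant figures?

54.332

P is at the origin; PA is horizontal with |PA| = 63.3 and A in +x, so A = (63.3, 0). PN runs at 131.6° with |PN| = 22.5, so N = (-14.938, 16.825). K is determined by |NK| = 48.6 and |KA| = 66.4 together: it lies at the intersection of circle(N, 48.6) and circle(A, 66.4). With |NA| = 80.027, the foot of the radical line on NA is 27.224 from N and the perpendicular offset is √(48.6² − 27.224²) = 40.259. Taking the left-of-NA solution: K = (20.142, 50.461).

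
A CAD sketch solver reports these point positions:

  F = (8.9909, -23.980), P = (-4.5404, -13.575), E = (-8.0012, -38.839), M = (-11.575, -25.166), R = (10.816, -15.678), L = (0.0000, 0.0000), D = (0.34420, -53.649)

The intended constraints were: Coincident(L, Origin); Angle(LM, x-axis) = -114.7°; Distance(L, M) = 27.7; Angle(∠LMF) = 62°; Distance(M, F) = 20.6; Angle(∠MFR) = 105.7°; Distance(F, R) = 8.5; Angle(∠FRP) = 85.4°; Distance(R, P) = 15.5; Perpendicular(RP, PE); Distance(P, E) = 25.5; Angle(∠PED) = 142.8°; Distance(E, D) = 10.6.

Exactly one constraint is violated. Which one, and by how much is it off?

Distance(E, D) = 10.6 — off by 6.40.

L = (0.00, 0.00) ✓; LM at -114.7° ✓; |LM| = 27.70 ✓; ∠LMF = 62.00° ✓; |MF| = 20.60 ✓; ∠MFR = 105.7° ✓; |FR| = 8.500 ✓; ∠FRP = 85.40° ✓; |RP| = 15.50 ✓; ∠(RP, PE) = 90.00° ✓; |PE| = 25.50 ✓; ∠PED = 142.8° ✓; |ED| = 17.00 ✗.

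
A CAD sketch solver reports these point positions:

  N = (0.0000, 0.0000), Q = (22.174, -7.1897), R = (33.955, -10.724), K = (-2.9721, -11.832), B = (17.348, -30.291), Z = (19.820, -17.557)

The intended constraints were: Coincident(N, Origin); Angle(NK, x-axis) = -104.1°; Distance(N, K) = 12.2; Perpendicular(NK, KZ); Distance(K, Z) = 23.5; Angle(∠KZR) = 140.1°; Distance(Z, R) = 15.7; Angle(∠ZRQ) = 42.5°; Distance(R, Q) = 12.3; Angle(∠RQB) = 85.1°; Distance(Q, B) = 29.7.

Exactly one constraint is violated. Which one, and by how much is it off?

Distance(Q, B) = 29.7 — off by 6.10.

N = (0.00, 0.00) ✓; NK at -104.1° ✓; |NK| = 12.20 ✓; ∠(NK, KZ) = 90.00° ✓; |KZ| = 23.50 ✓; ∠KZR = 140.1° ✓; |ZR| = 15.70 ✓; ∠ZRQ = 42.50° ✓; |RQ| = 12.30 ✓; ∠RQB = 85.10° ✓; |QB| = 23.60 ✗.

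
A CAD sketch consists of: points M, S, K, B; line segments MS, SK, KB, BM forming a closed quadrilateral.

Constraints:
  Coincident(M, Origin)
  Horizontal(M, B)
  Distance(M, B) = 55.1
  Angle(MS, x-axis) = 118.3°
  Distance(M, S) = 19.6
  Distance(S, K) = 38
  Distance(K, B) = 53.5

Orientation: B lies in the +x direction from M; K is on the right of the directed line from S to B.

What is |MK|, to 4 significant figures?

18.67

Checks: |SK| = 38.00 ✓; |KB| = 53.50 ✓.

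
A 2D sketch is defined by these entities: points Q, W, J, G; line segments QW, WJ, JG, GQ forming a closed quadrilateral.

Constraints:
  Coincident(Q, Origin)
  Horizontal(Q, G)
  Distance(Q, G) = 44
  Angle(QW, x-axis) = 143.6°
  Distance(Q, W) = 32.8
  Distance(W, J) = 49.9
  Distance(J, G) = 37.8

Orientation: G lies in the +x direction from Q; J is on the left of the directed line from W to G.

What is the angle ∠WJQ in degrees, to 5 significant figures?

41.092°

Q is at the origin; Q and G share the same y with |QG| = 44.0 and G in +x, so G = (44.0, 0). QW runs at 143.6° with |QW| = 32.8, so W = (-26.401, 19.464). J is determined by |WJ| = 49.9 and |JG| = 37.8 together: it lies at the intersection of circle(W, 49.9) and circle(G, 37.8). With |WG| = 73.042, the foot of the radical line on WG is 43.785 from W and the perpendicular offset is √(49.9² − 43.785²) = 23.935. Taking the left-of-WG solution: J = (22.179, 30.866).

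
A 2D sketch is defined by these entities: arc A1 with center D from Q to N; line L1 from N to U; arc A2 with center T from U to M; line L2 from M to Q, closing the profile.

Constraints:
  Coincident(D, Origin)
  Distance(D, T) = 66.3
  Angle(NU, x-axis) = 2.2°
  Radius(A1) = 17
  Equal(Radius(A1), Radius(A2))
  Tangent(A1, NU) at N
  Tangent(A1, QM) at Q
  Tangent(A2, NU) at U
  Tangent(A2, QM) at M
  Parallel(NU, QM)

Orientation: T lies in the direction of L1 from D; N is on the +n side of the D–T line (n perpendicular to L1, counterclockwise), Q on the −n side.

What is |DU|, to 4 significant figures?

68.44

Tangency of A1 to both parallel lines with radius 17.0 puts N and Q at D ± 17.0·n: N = (-0.6526, 16.99), Q = (0.6526, -16.99). Equal radii place U and M the same way about T: U = T + 17.0·n = (65.60, 19.53), M = T − 17.0·n = (66.90, -14.44). Then |DU| = |U − D| = 68.44.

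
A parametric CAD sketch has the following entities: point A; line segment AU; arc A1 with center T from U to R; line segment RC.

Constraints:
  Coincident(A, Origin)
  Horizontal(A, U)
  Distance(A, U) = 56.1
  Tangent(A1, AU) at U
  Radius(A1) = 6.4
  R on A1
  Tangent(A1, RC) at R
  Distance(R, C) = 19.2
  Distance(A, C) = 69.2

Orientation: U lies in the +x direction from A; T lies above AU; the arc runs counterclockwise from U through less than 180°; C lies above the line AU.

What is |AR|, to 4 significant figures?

62.72

A is at the origin; A and U share the same y with |AU| = 56.1 and U on the +x side, so U = (56.10, 0.000). Tangency of A1 to AU means the radius TU is perpendicular to AU, so T = U + (0, 6.4) = (56.10, 6.400). Since TR ⟂ RC (tangency), |TC| = √(6.4² + 19.2²) = 20.24 regardless of where R sits on A1. So C lies on both circle(A, 69.2) and circle(T, 20.24); the above-AU intersection is C = (64.62, 24.76). R is the foot of the tangent from C: R = (62.46, 5.680).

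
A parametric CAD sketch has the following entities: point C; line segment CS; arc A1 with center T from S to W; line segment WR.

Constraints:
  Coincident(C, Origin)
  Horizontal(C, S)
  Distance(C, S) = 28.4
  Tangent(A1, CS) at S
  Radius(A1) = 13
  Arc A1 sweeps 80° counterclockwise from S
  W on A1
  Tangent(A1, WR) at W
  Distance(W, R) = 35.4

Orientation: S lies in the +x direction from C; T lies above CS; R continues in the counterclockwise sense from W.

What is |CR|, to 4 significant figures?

65.74

On A1, S sits at bearing -90° from T; an 80° counterclockwise sweep puts W at bearing -10°, so W = T + 13.0·(cos -10°, sin -10°) = (41.20, 10.74). A1 meets WR tangentially, so TW is at right angles to WR, so WR runs along (−sin -10°, cos -10°); with |WR| = 35.4, R = (47.35, 45.60). Then |CR| = |R − C| = 65.74.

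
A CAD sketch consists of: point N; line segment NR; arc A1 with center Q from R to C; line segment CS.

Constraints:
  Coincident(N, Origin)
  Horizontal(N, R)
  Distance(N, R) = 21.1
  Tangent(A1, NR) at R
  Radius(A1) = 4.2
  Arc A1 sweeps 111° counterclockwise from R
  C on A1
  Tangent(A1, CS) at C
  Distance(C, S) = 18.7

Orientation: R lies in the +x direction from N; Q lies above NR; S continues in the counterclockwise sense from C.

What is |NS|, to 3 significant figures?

29.5

On A1, R sits at bearing -90° from Q; a 111° counterclockwise sweep puts C at bearing 21°, so C = Q + 4.2·(cos 21°, sin 21°) = (25.0, 5.71). The tangent condition forces QC to be normal to CS, so CS runs along (−sin 21°, cos 21°); with |CS| = 18.7, S = (18.3, 23.2). Then |NS| = |S − N| = 29.5.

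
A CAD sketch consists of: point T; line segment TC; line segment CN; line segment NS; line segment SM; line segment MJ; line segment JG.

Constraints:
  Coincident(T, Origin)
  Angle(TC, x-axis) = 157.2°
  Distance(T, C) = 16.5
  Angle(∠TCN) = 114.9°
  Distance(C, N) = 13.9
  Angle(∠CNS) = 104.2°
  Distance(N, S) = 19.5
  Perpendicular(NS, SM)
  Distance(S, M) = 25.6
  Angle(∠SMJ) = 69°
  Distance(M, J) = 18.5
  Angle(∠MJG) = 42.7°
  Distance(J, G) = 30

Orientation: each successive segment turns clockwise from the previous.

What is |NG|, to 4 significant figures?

31.12

T is at the origin; TC runs at 157.2° with length 16.5, so C = (-15.21, 6.394). ∠TCN = 114.9° gives CN at 92.10° from the x-axis; with |CN| = 13.9, N = (-15.72, 20.28). ∠CNS = 104.2° gives NS at 16.30° from the x-axis; with |NS| = 19.5, S = (2.996, 25.76). NS is perpendicular to SM, so SM runs at -73.70°; with |SM| = 25.6, M = (10.18, 1.187). ∠SMJ = 69.0° gives MJ at 175.3° from the x-axis; with |MJ| = 18.5, J = (-8.257, 2.703). ∠MJG = 42.7° gives JG at 38.00° from the x-axis; with |JG| = 30.0, G = (15.38, 21.17). Then |NG| = |G − N| = 31.12.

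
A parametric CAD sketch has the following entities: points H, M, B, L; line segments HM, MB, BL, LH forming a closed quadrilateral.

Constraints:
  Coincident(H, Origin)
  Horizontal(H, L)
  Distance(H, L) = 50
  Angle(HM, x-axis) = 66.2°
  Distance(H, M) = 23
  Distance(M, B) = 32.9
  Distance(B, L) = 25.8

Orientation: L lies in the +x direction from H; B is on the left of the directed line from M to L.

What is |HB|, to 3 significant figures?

48.6

H is at the origin; H and L share the same y with |HL| = 50.0 and L in +x, so L = (50.0, 0). HM runs at 66.2° with |HM| = 23.0, so M = (9.28, 21.0). B is determined by |MB| = 32.9 and |BL| = 25.8 together: it lies at the intersection of circle(M, 32.9) and circle(L, 25.8). With |ML| = 45.8, the foot of the radical line on ML is 27.5 from M and the perpendicular offset is √(32.9² − 27.5²) = 18.1. Taking the left-of-ML solution: B = (42.0, 24.5).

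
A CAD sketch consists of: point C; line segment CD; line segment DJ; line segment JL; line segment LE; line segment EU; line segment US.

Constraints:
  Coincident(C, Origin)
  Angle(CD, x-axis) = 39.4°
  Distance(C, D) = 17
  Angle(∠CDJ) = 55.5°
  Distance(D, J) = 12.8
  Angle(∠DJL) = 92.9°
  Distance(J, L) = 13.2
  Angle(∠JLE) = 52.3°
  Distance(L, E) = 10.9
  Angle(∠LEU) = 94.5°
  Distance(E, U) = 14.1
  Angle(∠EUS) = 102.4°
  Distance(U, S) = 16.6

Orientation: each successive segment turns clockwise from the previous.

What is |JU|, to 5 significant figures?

5.3410

C is at the origin; CD runs at 39.4° with length 17.0, so D = (13.136, 10.790). ∠CDJ = 55.5° gives DJ at -85.100° from the x-axis; with |DJ| = 12.8, J = (14.230, -1.9628). ∠DJL = 92.9° gives JL at -172.20° from the x-axis; with |JL| = 13.2, L = (1.1519, -3.7542). ∠JLE = 52.3° gives LE at 60.100° from the x-axis; with |LE| = 10.9, E = (6.5855, 5.6949). ∠LEU = 94.5° gives EU at -25.400° from the x-axis; with |EU| = 14.1, U = (19.322, -0.35306). Then |JU| = |U − J| = 5.3410.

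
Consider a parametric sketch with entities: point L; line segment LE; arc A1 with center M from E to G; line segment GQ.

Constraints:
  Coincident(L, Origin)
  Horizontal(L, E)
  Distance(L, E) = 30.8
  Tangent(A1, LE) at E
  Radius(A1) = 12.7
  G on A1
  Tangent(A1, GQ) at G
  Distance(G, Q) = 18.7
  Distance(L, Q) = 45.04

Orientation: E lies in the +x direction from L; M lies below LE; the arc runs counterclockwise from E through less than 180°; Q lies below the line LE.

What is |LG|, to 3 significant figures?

26.9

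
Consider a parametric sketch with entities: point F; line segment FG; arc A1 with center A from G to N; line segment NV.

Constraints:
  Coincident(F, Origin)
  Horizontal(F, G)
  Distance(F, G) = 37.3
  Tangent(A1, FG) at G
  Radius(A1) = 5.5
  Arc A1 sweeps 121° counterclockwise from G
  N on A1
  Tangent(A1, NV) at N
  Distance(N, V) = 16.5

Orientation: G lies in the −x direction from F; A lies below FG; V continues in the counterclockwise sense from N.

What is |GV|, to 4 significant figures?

22.79

F is at the origin; FG is horizontal with |FG| = 37.3 and G on the −x side, so G = (-37.30, 0.000). Since A1 is tangent to FG there, AG ⟂ FG, so A = G + (0, -5.5) = (-37.30, -5.500). On A1, G sits at bearing 90° from A; a 121° counterclockwise sweep puts N at bearing 211°, so N = A + 5.5·(cos 211°, sin 211°) = (-42.01, -8.333). Since A1 is tangent to NV there, AN ⟂ NV, so NV runs along (−sin 211°, cos 211°); with |NV| = 16.5, V = (-33.52, -22.48). Then |GV| = |V − G| = 22.79.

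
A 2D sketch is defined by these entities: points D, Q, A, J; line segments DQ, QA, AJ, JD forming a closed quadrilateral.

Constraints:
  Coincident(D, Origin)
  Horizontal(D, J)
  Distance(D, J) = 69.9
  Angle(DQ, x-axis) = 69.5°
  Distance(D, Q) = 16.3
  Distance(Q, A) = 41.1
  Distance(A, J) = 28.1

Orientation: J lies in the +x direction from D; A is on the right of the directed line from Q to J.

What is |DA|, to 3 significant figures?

42.2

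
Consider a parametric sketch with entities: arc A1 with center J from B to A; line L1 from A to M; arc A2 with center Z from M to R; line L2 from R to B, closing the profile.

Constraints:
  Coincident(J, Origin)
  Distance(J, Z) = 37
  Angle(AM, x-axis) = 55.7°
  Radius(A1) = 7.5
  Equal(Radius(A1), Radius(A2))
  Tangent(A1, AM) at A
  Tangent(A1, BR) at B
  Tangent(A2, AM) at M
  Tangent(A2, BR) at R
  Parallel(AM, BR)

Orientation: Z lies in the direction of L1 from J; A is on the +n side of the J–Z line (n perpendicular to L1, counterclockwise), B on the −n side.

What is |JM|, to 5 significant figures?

37.752

The slot axis is L1's direction at 55.7°, so u = (cos 55.7°, sin 55.7°) = (0.56353, 0.82610) and n = (−sin 55.7°, cos 55.7°) = (-0.82610, 0.56353). J is at the origin and Z lies 37.0 along u from J, so Z = 37.0·u = (20.850, 30.566). Tangency of A1 to both parallel lines with radius 7.5 puts A and B at J ± 7.5·n: A = (-6.1957, 4.2264), B = (6.1957, -4.2264). Equal radii place M and R the same way about Z: M = Z + 7.5·n = (14.655, 34.792), R = Z − 7.5·n = (27.046, 26.339). Then |JM| = |M − J| = 37.752.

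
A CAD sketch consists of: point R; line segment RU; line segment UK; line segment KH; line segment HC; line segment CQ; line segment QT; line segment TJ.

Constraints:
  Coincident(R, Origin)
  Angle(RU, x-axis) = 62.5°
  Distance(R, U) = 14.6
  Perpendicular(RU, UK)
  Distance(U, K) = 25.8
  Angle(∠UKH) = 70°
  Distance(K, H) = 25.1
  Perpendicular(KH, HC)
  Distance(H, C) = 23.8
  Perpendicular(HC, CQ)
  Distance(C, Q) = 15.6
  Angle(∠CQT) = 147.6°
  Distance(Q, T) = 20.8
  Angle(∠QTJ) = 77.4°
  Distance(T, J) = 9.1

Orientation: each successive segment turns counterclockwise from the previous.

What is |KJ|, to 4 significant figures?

6.429

R is at the origin; RU runs at 62.5° with length 14.6, so U = (6.742, 12.95). The perpendicularity gives UK at right angles to RU, so UK runs at 152.5°; with |UK| = 25.8, K = (-16.14, 24.86). ∠UKH = 70.0° gives KH at -97.50° from the x-axis; with |KH| = 25.1, H = (-19.42, -0.02179). The perpendicularity gives HC at right angles to KH, so HC runs at -7.500°; with |HC| = 23.8, C = (4.177, -3.128). HC is perpendicular to CQ, so CQ runs at 82.50°; with |CQ| = 15.6, Q = (6.213, 12.34). ∠CQT = 147.6° gives QT at 114.9° from the x-axis; with |QT| = 20.8, T = (-2.545, 31.20). ∠QTJ = 77.4° gives TJ at -142.5° from the x-axis; with |TJ| = 9.1, J = (-9.764, 25.67). Then |KJ| = |J − K| = 6.429.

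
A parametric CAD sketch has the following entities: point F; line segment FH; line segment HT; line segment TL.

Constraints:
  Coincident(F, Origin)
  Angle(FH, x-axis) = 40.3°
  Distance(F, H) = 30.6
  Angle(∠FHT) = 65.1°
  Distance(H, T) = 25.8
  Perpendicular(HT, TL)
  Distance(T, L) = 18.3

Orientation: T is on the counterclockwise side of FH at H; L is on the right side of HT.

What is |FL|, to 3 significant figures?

47.8

∠FHT = 65.1°, so HT runs at 40.3° + (180° − 65.1°) = 155° from the x-axis; with |HT| = 25.8, T = H + 25.8·(cos 155°, sin 155°) = (-0.0830, 30.6). HT ⟂ TL; with |TL| = 18.3 on the right of HT, L = T + 18.3·(0.419, 0.908) = (7.59, 47.2). Then |FL| = |L − F| = 47.8.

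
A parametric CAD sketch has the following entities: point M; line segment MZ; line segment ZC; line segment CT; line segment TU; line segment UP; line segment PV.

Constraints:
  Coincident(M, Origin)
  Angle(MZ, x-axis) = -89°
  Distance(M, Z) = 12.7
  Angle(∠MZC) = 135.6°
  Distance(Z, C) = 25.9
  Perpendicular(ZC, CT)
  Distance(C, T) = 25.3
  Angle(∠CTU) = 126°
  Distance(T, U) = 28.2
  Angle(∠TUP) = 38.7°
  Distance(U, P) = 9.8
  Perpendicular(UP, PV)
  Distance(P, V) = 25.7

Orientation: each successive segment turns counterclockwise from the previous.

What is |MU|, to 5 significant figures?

35.159

M is at the origin; MZ runs at -89.0° with length 12.7, so Z = (0.22165, -12.698). ∠MZC = 135.6° gives ZC at -44.600° from the x-axis; with |ZC| = 25.9, C = (18.663, -30.884). ZC is perpendicular to CT, so CT runs at 45.400°; with |CT| = 25.3, T = (36.428, -12.870). ∠CTU = 126.0° gives TU at 99.400° from the x-axis; with |TU| = 28.2, U = (31.822, 14.952). Then |MU| = |U − M| = 35.159.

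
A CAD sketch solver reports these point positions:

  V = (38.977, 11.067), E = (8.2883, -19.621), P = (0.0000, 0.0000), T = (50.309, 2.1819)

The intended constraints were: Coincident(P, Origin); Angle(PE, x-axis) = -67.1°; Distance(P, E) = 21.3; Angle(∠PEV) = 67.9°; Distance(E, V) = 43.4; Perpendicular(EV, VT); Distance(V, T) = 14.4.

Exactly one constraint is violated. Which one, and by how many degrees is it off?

Perpendicular(EV, VT) — off by 6.90°.

P = (0.00, 0.00) ✓; PE at -67.10° ✓; |PE| = 21.30 ✓; ∠PEV = 67.90° ✓; |EV| = 43.40 ✓; ∠(EV, VT) = 83.10° ✗; |VT| = 14.40 ✓.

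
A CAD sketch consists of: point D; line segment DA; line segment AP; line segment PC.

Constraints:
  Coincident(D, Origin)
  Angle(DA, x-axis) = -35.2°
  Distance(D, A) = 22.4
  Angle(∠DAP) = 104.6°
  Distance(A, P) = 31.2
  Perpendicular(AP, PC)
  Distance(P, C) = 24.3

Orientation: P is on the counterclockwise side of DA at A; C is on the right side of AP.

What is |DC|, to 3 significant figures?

58.9

D is at the origin; DA runs at -35.2° with length 22.4, so A = 22.4·(cos -35.2°, sin -35.2°) = (18.3, -12.9). ∠DAP = 104.6°, so AP runs at -35.2° + (180° − 104.6°) = 40.2° from the x-axis; with |AP| = 31.2, P = A + 31.2·(cos 40.2°, sin 40.2°) = (42.1, 7.23). AP is perpendicular to PC; with |PC| = 24.3 on the right of AP, C = P + 24.3·(0.645, -0.764) = (57.8, -11.3). Then |DC| = |C − D| = 58.9.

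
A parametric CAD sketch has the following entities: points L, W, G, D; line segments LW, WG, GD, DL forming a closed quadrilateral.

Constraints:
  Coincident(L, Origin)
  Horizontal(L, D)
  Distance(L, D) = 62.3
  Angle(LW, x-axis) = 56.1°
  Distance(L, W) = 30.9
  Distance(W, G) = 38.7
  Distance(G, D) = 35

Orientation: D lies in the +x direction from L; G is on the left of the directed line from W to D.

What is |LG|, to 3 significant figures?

64.8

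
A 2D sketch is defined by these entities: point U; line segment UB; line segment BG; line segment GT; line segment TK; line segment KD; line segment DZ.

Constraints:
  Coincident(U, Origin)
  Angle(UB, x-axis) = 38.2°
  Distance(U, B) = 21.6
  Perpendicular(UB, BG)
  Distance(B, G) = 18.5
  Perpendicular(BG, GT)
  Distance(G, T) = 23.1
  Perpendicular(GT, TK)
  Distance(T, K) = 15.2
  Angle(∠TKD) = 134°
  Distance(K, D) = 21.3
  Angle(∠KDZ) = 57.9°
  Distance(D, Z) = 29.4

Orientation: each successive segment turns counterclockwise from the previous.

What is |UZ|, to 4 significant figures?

26.34

U is at the origin; UB runs at 38.2° with length 21.6, so B = (16.97, 13.36). The perpendicularity gives BG at right angles to UB, so BG runs at 128.2°; with |BG| = 18.5, G = (5.534, 27.90). BG ⟂ GT, so GT runs at -141.8°; with |GT| = 23.1, T = (-12.62, 13.61). GT is perpendicular to TK, so TK runs at -51.80°; with |TK| = 15.2, K = (-3.220, 1.666). ∠TKD = 134.0° gives KD at -5.800° from the x-axis; with |KD| = 21.3, D = (17.97, -0.4868). ∠KDZ = 57.9° gives DZ at 116.3° from the x-axis; with |DZ| = 29.4, Z = (4.945, 25.87). Then |UZ| = |Z − U| = 26.34.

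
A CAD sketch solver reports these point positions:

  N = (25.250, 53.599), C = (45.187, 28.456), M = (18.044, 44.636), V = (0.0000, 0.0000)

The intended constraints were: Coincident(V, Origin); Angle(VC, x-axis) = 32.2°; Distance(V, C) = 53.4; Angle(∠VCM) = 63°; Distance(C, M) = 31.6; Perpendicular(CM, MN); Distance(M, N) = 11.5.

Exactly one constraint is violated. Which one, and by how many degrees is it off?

Perpendicular(CM, MN) — off by 8.00°.

V = (0.00, 0.00) ✓; VC at 32.20° ✓; |VC| = 53.40 ✓; ∠VCM = 63.00° ✓; |CM| = 31.60 ✓; ∠(CM, MN) = 98.00° ✗; |MN| = 11.50 ✓.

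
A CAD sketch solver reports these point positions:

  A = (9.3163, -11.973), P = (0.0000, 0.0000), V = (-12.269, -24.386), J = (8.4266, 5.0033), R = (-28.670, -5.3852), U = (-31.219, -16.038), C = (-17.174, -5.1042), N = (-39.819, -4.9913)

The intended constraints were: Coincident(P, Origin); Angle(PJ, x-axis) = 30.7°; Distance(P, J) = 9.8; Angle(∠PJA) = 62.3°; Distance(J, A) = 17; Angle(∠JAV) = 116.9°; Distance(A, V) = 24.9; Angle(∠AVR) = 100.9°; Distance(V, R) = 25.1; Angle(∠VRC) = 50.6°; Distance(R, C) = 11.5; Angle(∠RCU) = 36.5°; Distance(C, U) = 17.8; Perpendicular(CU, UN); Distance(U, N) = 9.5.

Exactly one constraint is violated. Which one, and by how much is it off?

Distance(U, N) = 9.5 — off by 4.50.

P = (0.00, 0.00) ✓; PJ at 30.70° ✓; |PJ| = 9.800 ✓; ∠PJA = 62.30° ✓; |JA| = 17.00 ✓; ∠JAV = 116.9° ✓; |AV| = 24.90 ✓; ∠AVR = 100.9° ✓; |VR| = 25.10 ✓; ∠VRC = 50.60° ✓; |RC| = 11.50 ✓; ∠RCU = 36.50° ✓; |CU| = 17.80 ✓; ∠(CU, UN) = 90.00° ✓; |UN| = 14.00 ✗.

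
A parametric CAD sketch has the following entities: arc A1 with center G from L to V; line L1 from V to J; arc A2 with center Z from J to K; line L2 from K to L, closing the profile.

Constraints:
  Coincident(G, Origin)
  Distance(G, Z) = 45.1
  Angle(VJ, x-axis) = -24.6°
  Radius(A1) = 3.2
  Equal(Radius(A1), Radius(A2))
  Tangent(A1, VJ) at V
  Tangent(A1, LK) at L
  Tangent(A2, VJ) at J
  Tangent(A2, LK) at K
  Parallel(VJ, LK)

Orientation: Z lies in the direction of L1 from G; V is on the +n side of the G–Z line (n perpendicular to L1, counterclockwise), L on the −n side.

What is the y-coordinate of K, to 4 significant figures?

-21.68

Tangency of A1 to both parallel lines with radius 3.2 puts V and L at G ± 3.2·n: V = (1.332, 2.910), L = (-1.332, -2.910). Equal radii place J and K the same way about Z: J = Z + 3.2·n = (42.34, -15.86), K = Z − 3.2·n = (39.67, -21.68). So K.y = -21.68.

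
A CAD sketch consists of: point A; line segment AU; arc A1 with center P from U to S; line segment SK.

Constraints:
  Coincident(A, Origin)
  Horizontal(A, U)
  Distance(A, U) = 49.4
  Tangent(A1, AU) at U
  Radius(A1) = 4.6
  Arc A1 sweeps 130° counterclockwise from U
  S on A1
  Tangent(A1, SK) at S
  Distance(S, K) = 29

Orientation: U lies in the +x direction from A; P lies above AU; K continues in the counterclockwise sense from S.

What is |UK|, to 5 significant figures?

33.390

On A1, U sits at bearing -90° from P; a 130° counterclockwise sweep puts S at bearing 40°, so S = P + 4.6·(cos 40°, sin 40°) = (52.924, 7.5568). The tangent condition forces PS to be normal to SK, so SK runs along (−sin 40°, cos 40°); with |SK| = 29.0, K = (34.283, 29.772). Then |UK| = |K − U| = 33.390.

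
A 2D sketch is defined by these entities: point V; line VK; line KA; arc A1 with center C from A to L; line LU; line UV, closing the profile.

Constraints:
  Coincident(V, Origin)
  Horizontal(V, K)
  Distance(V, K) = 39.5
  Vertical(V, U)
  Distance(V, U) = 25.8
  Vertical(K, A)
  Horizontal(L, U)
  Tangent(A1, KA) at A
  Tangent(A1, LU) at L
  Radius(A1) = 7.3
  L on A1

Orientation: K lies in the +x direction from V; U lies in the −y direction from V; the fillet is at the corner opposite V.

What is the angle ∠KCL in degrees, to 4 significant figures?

158.5°

V is at the origin; V and K share the same y with |VK| = 39.5 and K on the +x side, so K = (39.50, 0.000). V and U share the same x with |VU| = 25.8 and U on the −y side, so U = (0.000, -25.80). The virtual corner opposite V is at (39.50, -25.80). Tangency of A1 to KA means the radius CA is perpendicular to KA and since A1 is tangent to LU there, CL ⟂ LU, with radius 7.3, so the center C sits 7.3 in from both sides at C = (32.20, -18.50). That places the tangent points at A = (39.50, -18.50) on KA and L = (32.20, -25.80) on LU. Then cos ∠KCL = CK·CL / (|CK||CL|), giving 158.5°.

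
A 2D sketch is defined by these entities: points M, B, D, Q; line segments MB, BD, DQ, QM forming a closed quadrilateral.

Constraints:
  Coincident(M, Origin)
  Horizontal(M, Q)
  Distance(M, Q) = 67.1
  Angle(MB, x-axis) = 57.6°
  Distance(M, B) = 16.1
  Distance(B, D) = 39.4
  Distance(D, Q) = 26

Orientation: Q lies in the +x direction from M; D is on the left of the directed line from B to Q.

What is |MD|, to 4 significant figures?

50.92

M is at the origin; MQ is horizontal with |MQ| = 67.1 and Q in +x, so Q = (67.1, 0). MB runs at 57.6° with |MB| = 16.1, so B = (8.627, 13.59). D is determined by |BD| = 39.4 and |DQ| = 26.0 together: it lies at the intersection of circle(B, 39.4) and circle(Q, 26.0). With |BQ| = 60.03, the foot of the radical line on BQ is 37.32 from B and the perpendicular offset is √(39.4² − 37.32²) = 12.65. Taking the left-of-BQ solution: D = (47.84, 17.46).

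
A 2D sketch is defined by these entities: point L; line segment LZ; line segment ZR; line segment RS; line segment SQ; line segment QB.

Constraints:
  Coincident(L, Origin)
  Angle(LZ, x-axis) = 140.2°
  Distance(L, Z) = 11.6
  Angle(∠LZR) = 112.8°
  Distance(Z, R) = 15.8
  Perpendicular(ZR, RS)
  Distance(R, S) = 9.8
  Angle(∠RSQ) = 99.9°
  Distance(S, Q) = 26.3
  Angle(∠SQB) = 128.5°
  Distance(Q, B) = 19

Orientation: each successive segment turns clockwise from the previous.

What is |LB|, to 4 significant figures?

21.76

∠RSQ = 99.9° gives SQ at -97.10° from the x-axis; with |SQ| = 26.3, Q = (1.828, -6.429). ∠SQB = 128.5° gives QB at -148.6° from the x-axis; with |QB| = 19.0, B = (-14.39, -16.33). Then |LB| = |B − L| = 21.76.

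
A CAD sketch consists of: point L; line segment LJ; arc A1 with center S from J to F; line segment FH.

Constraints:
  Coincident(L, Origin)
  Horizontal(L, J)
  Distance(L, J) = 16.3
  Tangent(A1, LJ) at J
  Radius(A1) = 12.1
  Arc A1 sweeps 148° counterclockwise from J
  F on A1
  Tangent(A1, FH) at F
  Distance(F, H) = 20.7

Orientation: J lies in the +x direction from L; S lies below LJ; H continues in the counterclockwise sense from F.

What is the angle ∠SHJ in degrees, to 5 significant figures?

9.2070°

L is at the origin; L and J share the same y with |LJ| = 16.3 and J on the +x side, so J = (16.300, 0.0000). Since A1 is tangent to LJ there, SJ ⟂ LJ, so S = J + (0, -12.1) = (16.300, -12.100). On A1, J sits at bearing 90° from S; a 148° counterclockwise sweep puts F at bearing 238°, so F = S + 12.1·(cos 238°, sin 238°) = (9.8880, -22.361). The tangent condition forces SF to be normal to FH, so FH runs along (−sin 238°, cos 238°); with |FH| = 20.7, H = (27.443, -33.331). Then cos ∠SHJ = HS·HJ / (|HS||HJ|), giving 9.2070°.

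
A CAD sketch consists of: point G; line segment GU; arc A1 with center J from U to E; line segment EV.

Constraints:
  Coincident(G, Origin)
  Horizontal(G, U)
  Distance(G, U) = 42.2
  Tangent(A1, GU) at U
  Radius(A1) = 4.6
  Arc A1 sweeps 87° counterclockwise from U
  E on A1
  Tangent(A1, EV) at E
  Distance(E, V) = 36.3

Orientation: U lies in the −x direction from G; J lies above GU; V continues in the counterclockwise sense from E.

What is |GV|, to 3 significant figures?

54.1

G is at the origin; GU is horizontal with |GU| = 42.2 and U on the −x side, so U = (-42.2, 0.00). A1 meets GU tangentially, so JU is at right angles to GU, so J = U + (0, 4.6) = (-42.2, 4.60). On A1, U sits at bearing -90° from J; an 87° counterclockwise sweep puts E at bearing -3°, so E = J + 4.6·(cos -3°, sin -3°) = (-37.6, 4.36). Since A1 is tangent to EV there, JE ⟂ EV, so EV runs along (−sin -3°, cos -3°); with |EV| = 36.3, V = (-35.7, 40.6). Then |GV| = |V − G| = 54.1.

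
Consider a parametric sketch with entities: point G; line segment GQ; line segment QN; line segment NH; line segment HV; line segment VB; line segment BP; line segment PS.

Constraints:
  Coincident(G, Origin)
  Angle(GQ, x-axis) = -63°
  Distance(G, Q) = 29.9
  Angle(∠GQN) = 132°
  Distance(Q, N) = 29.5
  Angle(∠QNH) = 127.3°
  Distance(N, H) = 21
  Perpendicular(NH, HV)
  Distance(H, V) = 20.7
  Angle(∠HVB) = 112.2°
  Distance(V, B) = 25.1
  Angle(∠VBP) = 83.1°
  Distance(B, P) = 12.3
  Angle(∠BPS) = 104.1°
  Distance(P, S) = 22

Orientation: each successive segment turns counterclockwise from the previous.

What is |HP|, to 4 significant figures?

32.20

G is at the origin; GQ runs at -63.0° with length 29.9, so Q = (13.57, -26.64). ∠GQN = 132.0° gives QN at -15.00° from the x-axis; with |QN| = 29.5, N = (42.07, -34.28). ∠QNH = 127.3° gives NH at 37.70° from the x-axis; with |NH| = 21.0, H = (58.68, -21.43). The perpendicularity gives HV at right angles to NH, so HV runs at 127.7°; with |HV| = 20.7, V = (46.03, -5.056). ∠HVB = 112.2° gives VB at -164.5° from the x-axis; with |VB| = 25.1, B = (21.84, -11.76). ∠VBP = 83.1° gives BP at -67.60° from the x-axis; with |BP| = 12.3, P = (26.53, -23.14). Then |HP| = |P − H| = 32.20.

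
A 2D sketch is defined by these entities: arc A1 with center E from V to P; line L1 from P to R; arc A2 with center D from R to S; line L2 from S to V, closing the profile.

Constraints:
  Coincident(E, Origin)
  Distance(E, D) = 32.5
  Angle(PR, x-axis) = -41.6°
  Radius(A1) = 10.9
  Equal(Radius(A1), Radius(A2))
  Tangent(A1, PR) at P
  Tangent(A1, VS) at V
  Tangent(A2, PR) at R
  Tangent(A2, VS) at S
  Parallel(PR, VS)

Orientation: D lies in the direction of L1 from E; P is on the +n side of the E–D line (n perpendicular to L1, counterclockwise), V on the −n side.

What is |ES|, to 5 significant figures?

34.279

The slot axis is L1's direction at -41.6°, so u = (cos -41.6°, sin -41.6°) = (0.74780, -0.66393) and n = (−sin -41.6°, cos -41.6°) = (0.66393, 0.74780). E is at the origin and D lies 32.5 along u from E, so D = 32.5·u = (24.303, -21.578). Tangency of A1 to both parallel lines with radius 10.9 puts P and V at E ± 10.9·n: P = (7.2368, 8.1510), V = (-7.2368, -8.1510). Equal radii place R and S the same way about D: R = D + 10.9·n = (31.540, -13.427), S = D − 10.9·n = (17.067, -29.729). Then |ES| = |S − E| = 34.279.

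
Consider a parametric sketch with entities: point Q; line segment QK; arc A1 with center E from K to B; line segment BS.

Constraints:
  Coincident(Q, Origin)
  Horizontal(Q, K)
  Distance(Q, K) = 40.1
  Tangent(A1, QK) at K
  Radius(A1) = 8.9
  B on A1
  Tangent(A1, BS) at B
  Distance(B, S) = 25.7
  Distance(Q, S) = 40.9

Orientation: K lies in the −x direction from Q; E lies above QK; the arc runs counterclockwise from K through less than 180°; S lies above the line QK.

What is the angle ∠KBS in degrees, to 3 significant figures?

142°

Checks: |EB| = 8.900 ✓; ∠(EB, BS) = 90.00° ✓; |BS| = 25.70 ✓; |QS| = 40.90 ✓.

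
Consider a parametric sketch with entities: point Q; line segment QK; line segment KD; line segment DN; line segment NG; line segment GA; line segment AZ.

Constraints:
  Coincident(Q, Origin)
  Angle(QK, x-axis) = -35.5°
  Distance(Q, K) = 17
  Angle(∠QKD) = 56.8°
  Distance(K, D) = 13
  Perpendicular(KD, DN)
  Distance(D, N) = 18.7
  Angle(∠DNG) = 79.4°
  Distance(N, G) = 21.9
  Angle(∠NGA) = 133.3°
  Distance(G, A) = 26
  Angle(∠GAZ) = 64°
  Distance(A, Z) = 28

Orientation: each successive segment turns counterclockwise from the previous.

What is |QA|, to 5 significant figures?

38.416

Q is at the origin; QK runs at -35.5° with length 17.0, so K = (13.840, -9.8720). ∠QKD = 56.8° gives KD at 87.700° from the x-axis; with |KD| = 13.0, D = (14.362, 3.1176). KD is perpendicular to DN, so DN runs at 177.70°; with |DN| = 18.7, N = (-4.3233, 3.8680). ∠DNG = 79.4° gives NG at -81.700° from the x-axis; with |NG| = 21.9, G = (-1.1619, -17.803). ∠NGA = 133.3° gives GA at -35.000° from the x-axis; with |GA| = 26.0, A = (20.136, -32.716). Then |QA| = |A − Q| = 38.416.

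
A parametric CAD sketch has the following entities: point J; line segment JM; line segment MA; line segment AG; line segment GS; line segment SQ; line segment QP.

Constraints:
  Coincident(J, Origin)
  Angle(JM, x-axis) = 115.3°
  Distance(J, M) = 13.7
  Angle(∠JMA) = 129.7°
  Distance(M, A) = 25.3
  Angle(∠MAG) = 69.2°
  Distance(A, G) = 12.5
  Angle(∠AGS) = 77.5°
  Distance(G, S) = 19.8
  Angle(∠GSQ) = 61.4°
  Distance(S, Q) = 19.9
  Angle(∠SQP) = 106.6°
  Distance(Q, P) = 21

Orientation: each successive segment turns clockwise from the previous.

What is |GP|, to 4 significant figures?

16.65

J is at the origin; JM runs at 115.3° with length 13.7, so M = (-5.855, 12.39). ∠JMA = 129.7° gives MA at 65.00° from the x-axis; with |MA| = 25.3, A = (4.837, 35.32). ∠MAG = 69.2° gives AG at -45.80° from the x-axis; with |AG| = 12.5, G = (13.55, 26.35). ∠AGS = 77.5° gives GS at -148.3° from the x-axis; with |GS| = 19.8, S = (-3.294, 15.95). ∠GSQ = 61.4° gives SQ at 93.10° from the x-axis; with |SQ| = 19.9, Q = (-4.370, 35.82). ∠SQP = 106.6° gives QP at 19.70° from the x-axis; with |QP| = 21.0, P = (15.40, 42.90). Then |GP| = |P − G| = 16.65.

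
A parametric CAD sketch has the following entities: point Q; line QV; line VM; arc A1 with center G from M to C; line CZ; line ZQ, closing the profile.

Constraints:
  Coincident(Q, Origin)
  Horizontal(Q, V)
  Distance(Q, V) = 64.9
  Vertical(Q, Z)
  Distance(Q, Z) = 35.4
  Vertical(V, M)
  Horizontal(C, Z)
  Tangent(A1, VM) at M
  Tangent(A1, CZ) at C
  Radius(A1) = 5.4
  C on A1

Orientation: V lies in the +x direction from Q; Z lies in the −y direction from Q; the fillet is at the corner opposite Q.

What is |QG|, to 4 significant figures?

66.64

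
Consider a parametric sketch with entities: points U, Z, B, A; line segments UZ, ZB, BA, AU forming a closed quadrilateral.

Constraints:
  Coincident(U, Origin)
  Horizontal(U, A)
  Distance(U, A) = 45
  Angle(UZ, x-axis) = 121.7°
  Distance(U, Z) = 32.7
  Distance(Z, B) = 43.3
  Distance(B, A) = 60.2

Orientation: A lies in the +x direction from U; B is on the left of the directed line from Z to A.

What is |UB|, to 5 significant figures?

56.421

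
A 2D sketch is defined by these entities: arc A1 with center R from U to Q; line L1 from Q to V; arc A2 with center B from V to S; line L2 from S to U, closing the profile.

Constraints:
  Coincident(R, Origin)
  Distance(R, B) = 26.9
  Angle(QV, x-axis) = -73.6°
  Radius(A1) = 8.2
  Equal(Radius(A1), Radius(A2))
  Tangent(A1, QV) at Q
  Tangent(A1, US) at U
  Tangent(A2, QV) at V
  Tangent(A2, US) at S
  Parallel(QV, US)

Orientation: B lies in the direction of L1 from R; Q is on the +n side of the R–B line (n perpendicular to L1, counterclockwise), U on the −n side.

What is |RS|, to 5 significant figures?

28.122

Tangency of A1 to both parallel lines with radius 8.2 puts Q and U at R ± 8.2·n: Q = (7.8664, 2.3152), U = (-7.8664, -2.3152). Equal radii place V and S the same way about B: V = B + 8.2·n = (15.461, -23.490), S = B − 8.2·n = (-0.27139, -28.121). Then |RS| = |S − R| = 28.122.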